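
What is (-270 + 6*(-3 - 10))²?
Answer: 121104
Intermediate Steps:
(-270 + 6*(-3 - 10))² = (-270 + 6*(-13))² = (-270 - 78)² = (-348)² = 121104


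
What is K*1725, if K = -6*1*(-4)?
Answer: 41400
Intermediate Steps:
K = 24 (K = -6*(-4) = 24)
K*1725 = 24*1725 = 41400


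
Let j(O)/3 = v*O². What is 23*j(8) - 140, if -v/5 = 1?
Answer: -22220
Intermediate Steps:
v = -5 (v = -5*1 = -5)
j(O) = -15*O² (j(O) = 3*(-5*O²) = -15*O²)
23*j(8) - 140 = 23*(-15*8²) - 140 = 23*(-15*64) - 140 = 23*(-960) - 140 = -22080 - 140 = -22220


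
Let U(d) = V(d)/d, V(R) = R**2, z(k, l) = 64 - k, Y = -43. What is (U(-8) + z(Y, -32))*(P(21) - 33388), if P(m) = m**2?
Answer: -3261753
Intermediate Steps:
U(d) = d (U(d) = d**2/d = d)
(U(-8) + z(Y, -32))*(P(21) - 33388) = (-8 + (64 - 1*(-43)))*(21**2 - 33388) = (-8 + (64 + 43))*(441 - 33388) = (-8 + 107)*(-32947) = 99*(-32947) = -3261753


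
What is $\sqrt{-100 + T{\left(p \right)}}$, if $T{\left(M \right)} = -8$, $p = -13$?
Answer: $6 i \sqrt{3} \approx 10.392 i$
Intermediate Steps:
$\sqrt{-100 + T{\left(p \right)}} = \sqrt{-100 - 8} = \sqrt{-108} = 6 i \sqrt{3}$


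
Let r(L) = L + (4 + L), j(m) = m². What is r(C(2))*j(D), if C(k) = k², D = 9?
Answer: 972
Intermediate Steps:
r(L) = 4 + 2*L
r(C(2))*j(D) = (4 + 2*2²)*9² = (4 + 2*4)*81 = (4 + 8)*81 = 12*81 = 972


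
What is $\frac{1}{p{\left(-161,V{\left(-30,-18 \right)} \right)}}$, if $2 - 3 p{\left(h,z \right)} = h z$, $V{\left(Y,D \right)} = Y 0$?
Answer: $\frac{3}{2} \approx 1.5$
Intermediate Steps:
$V{\left(Y,D \right)} = 0$
$p{\left(h,z \right)} = \frac{2}{3} - \frac{h z}{3}$
$\frac{1}{p{\left(-161,V{\left(-30,-18 \right)} \right)}} = \frac{1}{\frac{2}{3} - \left(- \frac{161}{3}\right) 0} = \frac{1}{\frac{2}{3} + 0} = \frac{1}{\frac{2}{3}} = \frac{3}{2}$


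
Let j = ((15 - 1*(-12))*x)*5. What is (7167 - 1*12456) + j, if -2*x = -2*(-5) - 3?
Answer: -11523/2 ≈ -5761.5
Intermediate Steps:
x = -7/2 (x = -(-2*(-5) - 3)/2 = -(10 - 3)/2 = -½*7 = -7/2 ≈ -3.5000)
j = -945/2 (j = ((15 - 1*(-12))*(-7/2))*5 = ((15 + 12)*(-7/2))*5 = (27*(-7/2))*5 = -189/2*5 = -945/2 ≈ -472.50)
(7167 - 1*12456) + j = (7167 - 1*12456) - 945/2 = (7167 - 12456) - 945/2 = -5289 - 945/2 = -11523/2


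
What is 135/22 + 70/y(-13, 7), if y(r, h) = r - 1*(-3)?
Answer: -19/22 ≈ -0.86364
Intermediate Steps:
y(r, h) = 3 + r (y(r, h) = r + 3 = 3 + r)
135/22 + 70/y(-13, 7) = 135/22 + 70/(3 - 13) = 135*(1/22) + 70/(-10) = 135/22 + 70*(-⅒) = 135/22 - 7 = -19/22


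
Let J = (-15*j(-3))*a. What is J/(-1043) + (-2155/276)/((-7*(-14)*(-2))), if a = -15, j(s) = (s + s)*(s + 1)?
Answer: -20544505/8060304 ≈ -2.5489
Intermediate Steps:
j(s) = 2*s*(1 + s) (j(s) = (2*s)*(1 + s) = 2*s*(1 + s))
J = 2700 (J = -30*(-3)*(1 - 3)*(-15) = -30*(-3)*(-2)*(-15) = -15*12*(-15) = -180*(-15) = 2700)
J/(-1043) + (-2155/276)/((-7*(-14)*(-2))) = 2700/(-1043) + (-2155/276)/((-7*(-14)*(-2))) = 2700*(-1/1043) + (-2155*1/276)/((98*(-2))) = -2700/1043 - 2155/276/(-196) = -2700/1043 - 2155/276*(-1/196) = -2700/1043 + 2155/54096 = -20544505/8060304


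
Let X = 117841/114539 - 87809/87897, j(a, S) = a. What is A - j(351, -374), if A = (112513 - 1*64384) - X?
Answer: 481011140013448/10067634483 ≈ 47778.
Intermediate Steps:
X = 300315326/10067634483 (X = 117841*(1/114539) - 87809*1/87897 = 117841/114539 - 87809/87897 = 300315326/10067634483 ≈ 0.029830)
A = 484544879716981/10067634483 (A = (112513 - 1*64384) - 1*300315326/10067634483 = (112513 - 64384) - 300315326/10067634483 = 48129 - 300315326/10067634483 = 484544879716981/10067634483 ≈ 48129.)
A - j(351, -374) = 484544879716981/10067634483 - 1*351 = 484544879716981/10067634483 - 351 = 481011140013448/10067634483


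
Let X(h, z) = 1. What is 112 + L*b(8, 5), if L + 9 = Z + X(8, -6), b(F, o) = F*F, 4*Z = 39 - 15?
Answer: -16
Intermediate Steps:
Z = 6 (Z = (39 - 15)/4 = (¼)*24 = 6)
b(F, o) = F²
L = -2 (L = -9 + (6 + 1) = -9 + 7 = -2)
112 + L*b(8, 5) = 112 - 2*8² = 112 - 2*64 = 112 - 128 = -16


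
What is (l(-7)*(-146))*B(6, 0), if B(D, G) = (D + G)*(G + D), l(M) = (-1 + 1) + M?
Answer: 36792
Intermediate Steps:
l(M) = M (l(M) = 0 + M = M)
B(D, G) = (D + G)² (B(D, G) = (D + G)*(D + G) = (D + G)²)
(l(-7)*(-146))*B(6, 0) = (-7*(-146))*(6 + 0)² = 1022*6² = 1022*36 = 36792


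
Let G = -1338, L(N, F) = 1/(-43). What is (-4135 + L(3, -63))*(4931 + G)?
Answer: -638856958/43 ≈ -1.4857e+7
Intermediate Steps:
L(N, F) = -1/43
(-4135 + L(3, -63))*(4931 + G) = (-4135 - 1/43)*(4931 - 1338) = -177806/43*3593 = -638856958/43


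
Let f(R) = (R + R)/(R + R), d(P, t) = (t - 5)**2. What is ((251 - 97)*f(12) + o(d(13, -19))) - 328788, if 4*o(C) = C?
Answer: -328490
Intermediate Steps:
d(P, t) = (-5 + t)**2
o(C) = C/4
f(R) = 1 (f(R) = (2*R)/((2*R)) = (2*R)*(1/(2*R)) = 1)
((251 - 97)*f(12) + o(d(13, -19))) - 328788 = ((251 - 97)*1 + (-5 - 19)**2/4) - 328788 = (154*1 + (1/4)*(-24)**2) - 328788 = (154 + (1/4)*576) - 328788 = (154 + 144) - 328788 = 298 - 328788 = -328490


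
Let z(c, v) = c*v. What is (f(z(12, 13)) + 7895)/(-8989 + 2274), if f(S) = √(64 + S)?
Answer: -1579/1343 - 2*√55/6715 ≈ -1.1779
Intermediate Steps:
(f(z(12, 13)) + 7895)/(-8989 + 2274) = (√(64 + 12*13) + 7895)/(-8989 + 2274) = (√(64 + 156) + 7895)/(-6715) = (√220 + 7895)*(-1/6715) = (2*√55 + 7895)*(-1/6715) = (7895 + 2*√55)*(-1/6715) = -1579/1343 - 2*√55/6715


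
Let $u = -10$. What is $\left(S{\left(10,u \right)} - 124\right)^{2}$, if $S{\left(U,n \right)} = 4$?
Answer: $14400$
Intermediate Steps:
$\left(S{\left(10,u \right)} - 124\right)^{2} = \left(4 - 124\right)^{2} = \left(-120\right)^{2} = 14400$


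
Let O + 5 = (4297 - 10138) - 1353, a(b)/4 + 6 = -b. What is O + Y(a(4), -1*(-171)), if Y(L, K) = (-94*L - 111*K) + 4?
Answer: -22416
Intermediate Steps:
a(b) = -24 - 4*b (a(b) = -24 + 4*(-b) = -24 - 4*b)
Y(L, K) = 4 - 111*K - 94*L (Y(L, K) = (-111*K - 94*L) + 4 = 4 - 111*K - 94*L)
O = -7199 (O = -5 + ((4297 - 10138) - 1353) = -5 + (-5841 - 1353) = -5 - 7194 = -7199)
O + Y(a(4), -1*(-171)) = -7199 + (4 - (-111)*(-171) - 94*(-24 - 4*4)) = -7199 + (4 - 111*171 - 94*(-24 - 16)) = -7199 + (4 - 18981 - 94*(-40)) = -7199 + (4 - 18981 + 3760) = -7199 - 15217 = -22416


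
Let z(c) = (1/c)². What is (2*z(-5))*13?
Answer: 26/25 ≈ 1.0400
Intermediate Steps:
z(c) = c⁻²
(2*z(-5))*13 = (2/(-5)²)*13 = (2*(1/25))*13 = (2/25)*13 = 26/25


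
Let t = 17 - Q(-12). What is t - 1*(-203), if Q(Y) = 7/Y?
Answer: 2647/12 ≈ 220.58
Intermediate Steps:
t = 211/12 (t = 17 - 7/(-12) = 17 - 7*(-1)/12 = 17 - 1*(-7/12) = 17 + 7/12 = 211/12 ≈ 17.583)
t - 1*(-203) = 211/12 - 1*(-203) = 211/12 + 203 = 2647/12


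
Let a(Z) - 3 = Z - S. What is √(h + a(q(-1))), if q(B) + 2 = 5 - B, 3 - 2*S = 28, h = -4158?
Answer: I*√16554/2 ≈ 64.331*I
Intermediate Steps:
S = -25/2 (S = 3/2 - ½*28 = 3/2 - 14 = -25/2 ≈ -12.500)
q(B) = 3 - B (q(B) = -2 + (5 - B) = 3 - B)
a(Z) = 31/2 + Z (a(Z) = 3 + (Z - 1*(-25/2)) = 3 + (Z + 25/2) = 3 + (25/2 + Z) = 31/2 + Z)
√(h + a(q(-1))) = √(-4158 + (31/2 + (3 - 1*(-1)))) = √(-4158 + (31/2 + (3 + 1))) = √(-4158 + (31/2 + 4)) = √(-4158 + 39/2) = √(-8277/2) = I*√16554/2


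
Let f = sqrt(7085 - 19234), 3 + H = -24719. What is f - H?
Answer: 24722 + I*sqrt(12149) ≈ 24722.0 + 110.22*I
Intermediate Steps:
H = -24722 (H = -3 - 24719 = -24722)
f = I*sqrt(12149) (f = sqrt(-12149) = I*sqrt(12149) ≈ 110.22*I)
f - H = I*sqrt(12149) - 1*(-24722) = I*sqrt(12149) + 24722 = 24722 + I*sqrt(12149)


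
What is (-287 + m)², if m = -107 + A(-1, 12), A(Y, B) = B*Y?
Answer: 164836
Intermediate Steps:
m = -119 (m = -107 + 12*(-1) = -107 - 12 = -119)
(-287 + m)² = (-287 - 119)² = (-406)² = 164836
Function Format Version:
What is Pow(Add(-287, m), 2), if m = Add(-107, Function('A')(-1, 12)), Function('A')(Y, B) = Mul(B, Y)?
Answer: 164836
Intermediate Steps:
m = -119 (m = Add(-107, Mul(12, -1)) = Add(-107, -12) = -119)
Pow(Add(-287, m), 2) = Pow(Add(-287, -119), 2) = Pow(-406, 2) = 164836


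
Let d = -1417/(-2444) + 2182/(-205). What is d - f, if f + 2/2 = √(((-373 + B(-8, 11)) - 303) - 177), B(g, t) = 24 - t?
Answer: -349331/38540 - 2*I*√210 ≈ -9.0641 - 28.983*I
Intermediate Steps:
d = -387871/38540 (d = -1417*(-1/2444) + 2182*(-1/205) = 109/188 - 2182/205 = -387871/38540 ≈ -10.064)
f = -1 + 2*I*√210 (f = -1 + √(((-373 + (24 - 1*11)) - 303) - 177) = -1 + √(((-373 + (24 - 11)) - 303) - 177) = -1 + √(((-373 + 13) - 303) - 177) = -1 + √((-360 - 303) - 177) = -1 + √(-663 - 177) = -1 + √(-840) = -1 + 2*I*√210 ≈ -1.0 + 28.983*I)
d - f = -387871/38540 - (-1 + 2*I*√210) = -387871/38540 + (1 - 2*I*√210) = -349331/38540 - 2*I*√210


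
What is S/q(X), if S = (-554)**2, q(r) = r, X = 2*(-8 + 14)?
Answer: 76729/3 ≈ 25576.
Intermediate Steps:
X = 12 (X = 2*6 = 12)
S = 306916
S/q(X) = 306916/12 = 306916*(1/12) = 76729/3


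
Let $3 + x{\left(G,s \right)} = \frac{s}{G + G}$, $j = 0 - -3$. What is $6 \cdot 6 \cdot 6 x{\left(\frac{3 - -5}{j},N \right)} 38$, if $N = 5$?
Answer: $-16929$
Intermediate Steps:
$j = 3$ ($j = 0 + 3 = 3$)
$x{\left(G,s \right)} = -3 + \frac{s}{2 G}$ ($x{\left(G,s \right)} = -3 + \frac{s}{G + G} = -3 + \frac{s}{2 G}$)
$6 \cdot 6 \cdot 6 x{\left(\frac{3 - -5}{j},N \right)} 38 = 6 \cdot 6 \cdot 6 \left(-3 + \frac{1}{2} \cdot 5 \frac{1}{\left(3 - -5\right) \frac{1}{3}}\right) 38 = 36 \cdot 6 \left(-3 + \frac{1}{2} \cdot 5 \frac{1}{\left(3 + 5\right) \frac{1}{3}}\right) 38 = 216 \left(-3 + \frac{1}{2} \cdot 5 \frac{1}{8 \cdot \frac{1}{3}}\right) 38 = 216 \left(-3 + \frac{1}{2} \cdot 5 \frac{1}{\frac{8}{3}}\right) 38 = 216 \left(-3 + \frac{1}{2} \cdot 5 \cdot \frac{3}{8}\right) 38 = 216 \left(-3 + \frac{15}{16}\right) 38 = 216 \left(- \frac{33}{16}\right) 38 = \left(- \frac{891}{2}\right) 38 = -16929$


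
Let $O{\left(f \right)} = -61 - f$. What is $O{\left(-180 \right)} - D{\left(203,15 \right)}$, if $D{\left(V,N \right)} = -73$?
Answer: $192$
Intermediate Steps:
$O{\left(-180 \right)} - D{\left(203,15 \right)} = \left(-61 - -180\right) - -73 = \left(-61 + 180\right) + 73 = 119 + 73 = 192$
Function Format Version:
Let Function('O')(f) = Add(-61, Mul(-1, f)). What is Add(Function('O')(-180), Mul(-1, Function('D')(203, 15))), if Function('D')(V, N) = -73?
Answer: 192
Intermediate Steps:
Add(Function('O')(-180), Mul(-1, Function('D')(203, 15))) = Add(Add(-61, Mul(-1, -180)), Mul(-1, -73)) = Add(Add(-61, 180), 73) = Add(119, 73) = 192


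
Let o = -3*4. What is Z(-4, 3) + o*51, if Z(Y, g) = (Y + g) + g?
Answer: -610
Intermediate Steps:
o = -12
Z(Y, g) = Y + 2*g
Z(-4, 3) + o*51 = (-4 + 2*3) - 12*51 = (-4 + 6) - 612 = 2 - 612 = -610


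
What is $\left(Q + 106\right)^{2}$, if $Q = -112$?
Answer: $36$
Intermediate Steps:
$\left(Q + 106\right)^{2} = \left(-112 + 106\right)^{2} = \left(-6\right)^{2} = 36$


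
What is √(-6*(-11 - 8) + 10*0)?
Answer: √114 ≈ 10.677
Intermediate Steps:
√(-6*(-11 - 8) + 10*0) = √(-6*(-19) + 0) = √(114 + 0) = √114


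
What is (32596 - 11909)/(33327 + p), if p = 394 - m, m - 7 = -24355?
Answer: 20687/58069 ≈ 0.35625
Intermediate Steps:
m = -24348 (m = 7 - 24355 = -24348)
p = 24742 (p = 394 - 1*(-24348) = 394 + 24348 = 24742)
(32596 - 11909)/(33327 + p) = (32596 - 11909)/(33327 + 24742) = 20687/58069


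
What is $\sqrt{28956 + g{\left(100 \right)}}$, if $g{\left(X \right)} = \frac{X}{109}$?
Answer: $\frac{4 \sqrt{21502321}}{109} \approx 170.17$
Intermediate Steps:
$g{\left(X \right)} = \frac{X}{109}$ ($g{\left(X \right)} = X \frac{1}{109} = \frac{X}{109}$)
$\sqrt{28956 + g{\left(100 \right)}} = \sqrt{28956 + \frac{1}{109} \cdot 100} = \sqrt{28956 + \frac{100}{109}} = \sqrt{\frac{3156304}{109}} = \frac{4 \sqrt{21502321}}{109}$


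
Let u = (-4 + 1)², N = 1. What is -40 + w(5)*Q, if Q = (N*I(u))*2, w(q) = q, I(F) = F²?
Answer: 770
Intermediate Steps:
u = 9 (u = (-3)² = 9)
Q = 162 (Q = (1*9²)*2 = (1*81)*2 = 81*2 = 162)
-40 + w(5)*Q = -40 + 5*162 = -40 + 810 = 770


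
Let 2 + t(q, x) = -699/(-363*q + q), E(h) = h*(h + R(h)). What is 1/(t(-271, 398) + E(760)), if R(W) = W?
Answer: 98102/113327233497 ≈ 8.6565e-7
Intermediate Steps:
E(h) = 2*h² (E(h) = h*(h + h) = h*(2*h) = 2*h²)
t(q, x) = -2 + 699/(362*q) (t(q, x) = -2 - 699/(-363*q + q) = -2 - 699*(-1/(362*q)) = -2 - (-699)/(362*q) = -2 + 699/(362*q))
1/(t(-271, 398) + E(760)) = 1/((-2 + (699/362)/(-271)) + 2*760²) = 1/((-2 + (699/362)*(-1/271)) + 2*577600) = 1/((-2 - 699/98102) + 1155200) = 1/(-196903/98102 + 1155200) = 1/(113327233497/98102) = 98102/113327233497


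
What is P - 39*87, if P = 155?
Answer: -3238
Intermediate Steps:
P - 39*87 = 155 - 39*87 = 155 - 3393 = -3238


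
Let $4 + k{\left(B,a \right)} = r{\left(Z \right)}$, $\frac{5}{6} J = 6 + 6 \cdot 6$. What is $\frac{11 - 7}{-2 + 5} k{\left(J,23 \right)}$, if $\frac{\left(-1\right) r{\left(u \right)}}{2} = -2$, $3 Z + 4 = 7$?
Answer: $0$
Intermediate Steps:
$Z = 1$ ($Z = - \frac{4}{3} + \frac{1}{3} \cdot 7 = - \frac{4}{3} + \frac{7}{3} = 1$)
$J = \frac{252}{5}$ ($J = \frac{6 \left(6 + 6 \cdot 6\right)}{5} = \frac{6 \left(6 + 36\right)}{5} = \frac{6}{5} \cdot 42 = \frac{252}{5} \approx 50.4$)
$r{\left(u \right)} = 4$ ($r{\left(u \right)} = \left(-2\right) \left(-2\right) = 4$)
$k{\left(B,a \right)} = 0$ ($k{\left(B,a \right)} = -4 + 4 = 0$)
$\frac{11 - 7}{-2 + 5} k{\left(J,23 \right)} = \frac{11 - 7}{-2 + 5} \cdot 0 = \frac{4}{3} \cdot 0 = 0$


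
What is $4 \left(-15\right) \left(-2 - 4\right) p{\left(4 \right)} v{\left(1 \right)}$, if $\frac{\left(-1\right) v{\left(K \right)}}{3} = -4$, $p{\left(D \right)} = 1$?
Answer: $4320$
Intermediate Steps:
$v{\left(K \right)} = 12$ ($v{\left(K \right)} = \left(-3\right) \left(-4\right) = 12$)
$4 \left(-15\right) \left(-2 - 4\right) p{\left(4 \right)} v{\left(1 \right)} = 4 \left(-15\right) \left(-2 - 4\right) 1 \cdot 12 = - 60 \left(-6\right) 1 \cdot 12 = - 60 \left(\left(-6\right) 12\right) = \left(-60\right) \left(-72\right) = 4320$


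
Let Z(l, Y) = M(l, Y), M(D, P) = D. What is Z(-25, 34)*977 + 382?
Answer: -24043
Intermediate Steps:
Z(l, Y) = l
Z(-25, 34)*977 + 382 = -25*977 + 382 = -24425 + 382 = -24043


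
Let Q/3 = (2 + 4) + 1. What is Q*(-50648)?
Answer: -1063608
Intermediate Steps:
Q = 21 (Q = 3*((2 + 4) + 1) = 3*(6 + 1) = 3*7 = 21)
Q*(-50648) = 21*(-50648) = -1063608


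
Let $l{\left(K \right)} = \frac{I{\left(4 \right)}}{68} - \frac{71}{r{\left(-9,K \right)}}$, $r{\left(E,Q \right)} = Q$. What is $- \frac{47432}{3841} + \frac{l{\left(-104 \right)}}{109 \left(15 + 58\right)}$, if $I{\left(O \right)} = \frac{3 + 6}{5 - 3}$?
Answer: $- \frac{166816788037}{13508773954} \approx -12.349$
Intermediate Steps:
$I{\left(O \right)} = \frac{9}{2}$
$l{\left(K \right)} = \frac{9}{136} - \frac{71}{K}$ ($l{\left(K \right)} = \frac{9}{2 \cdot 68} - \frac{71}{K} = \frac{9}{2} \cdot \frac{1}{68} - \frac{71}{K} = \frac{9}{136} - \frac{71}{K}$)
$- \frac{47432}{3841} + \frac{l{\left(-104 \right)}}{109 \left(15 + 58\right)} = - \frac{47432}{3841} + \frac{\frac{9}{136} - \frac{71}{-104}}{109 \left(15 + 58\right)} = \left(-47432\right) \frac{1}{3841} + \frac{\frac{9}{136} - - \frac{71}{104}}{109 \cdot 73} = - \frac{47432}{3841} + \frac{\frac{9}{136} + \frac{71}{104}}{7957} = - \frac{47432}{3841} + \frac{331}{442} \cdot \frac{1}{7957} = - \frac{47432}{3841} + \frac{331}{3516994} = - \frac{166816788037}{13508773954}$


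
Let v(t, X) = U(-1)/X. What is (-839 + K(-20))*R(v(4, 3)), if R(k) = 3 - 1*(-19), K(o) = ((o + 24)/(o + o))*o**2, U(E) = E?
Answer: -19338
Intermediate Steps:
K(o) = o*(24 + o)/2 (K(o) = ((24 + o)/((2*o)))*o**2 = ((24 + o)*(1/(2*o)))*o**2 = ((24 + o)/(2*o))*o**2 = o*(24 + o)/2)
v(t, X) = -1/X
R(k) = 22 (R(k) = 3 + 19 = 22)
(-839 + K(-20))*R(v(4, 3)) = (-839 + (1/2)*(-20)*(24 - 20))*22 = (-839 + (1/2)*(-20)*4)*22 = (-839 - 40)*22 = -879*22 = -19338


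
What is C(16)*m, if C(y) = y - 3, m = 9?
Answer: 117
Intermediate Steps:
C(y) = -3 + y
C(16)*m = (-3 + 16)*9 = 13*9 = 117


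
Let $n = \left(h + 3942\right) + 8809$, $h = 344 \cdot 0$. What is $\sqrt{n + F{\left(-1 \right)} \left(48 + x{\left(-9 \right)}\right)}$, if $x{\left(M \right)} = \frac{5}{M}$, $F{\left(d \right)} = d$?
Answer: $\frac{2 \sqrt{28583}}{3} \approx 112.71$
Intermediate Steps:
$h = 0$
$n = 12751$ ($n = \left(0 + 3942\right) + 8809 = 3942 + 8809 = 12751$)
$\sqrt{n + F{\left(-1 \right)} \left(48 + x{\left(-9 \right)}\right)} = \sqrt{12751 - \left(48 + \frac{5}{-9}\right)} = \sqrt{12751 - \left(48 + 5 \left(- \frac{1}{9}\right)\right)} = \sqrt{12751 - \left(48 - \frac{5}{9}\right)} = \sqrt{12751 - \frac{427}{9}} = \sqrt{\frac{114332}{9}} = \frac{2 \sqrt{28583}}{3}$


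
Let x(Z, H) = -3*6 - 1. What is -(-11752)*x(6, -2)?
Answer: -223288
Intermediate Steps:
x(Z, H) = -19 (x(Z, H) = -18 - 1 = -19)
-(-11752)*x(6, -2) = -(-11752)*(-19) = -452*494 = -223288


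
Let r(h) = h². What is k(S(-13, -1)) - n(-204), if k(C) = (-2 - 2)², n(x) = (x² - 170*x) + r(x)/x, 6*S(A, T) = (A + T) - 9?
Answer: -76076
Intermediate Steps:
S(A, T) = -3/2 + A/6 + T/6 (S(A, T) = ((A + T) - 9)/6 = (-9 + A + T)/6 = -3/2 + A/6 + T/6)
n(x) = x² - 169*x (n(x) = (x² - 170*x) + x²/x = (x² - 170*x) + x = x² - 169*x)
k(C) = 16 (k(C) = (-4)² = 16)
k(S(-13, -1)) - n(-204) = 16 - (-204)*(-169 - 204) = 16 - (-204)*(-373) = 16 - 1*76092 = 16 - 76092 = -76076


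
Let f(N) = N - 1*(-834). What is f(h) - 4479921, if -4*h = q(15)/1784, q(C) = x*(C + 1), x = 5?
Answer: -1997672807/446 ≈ -4.4791e+6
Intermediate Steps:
q(C) = 5 + 5*C (q(C) = 5*(C + 1) = 5*(1 + C) = 5 + 5*C)
h = -5/446 (h = -(5 + 5*15)/(4*1784) = -(5 + 75)/(4*1784) = -20/1784 = -¼*10/223 = -5/446 ≈ -0.011211)
f(N) = 834 + N (f(N) = N + 834 = 834 + N)
f(h) - 4479921 = (834 - 5/446) - 4479921 = 371959/446 - 4479921 = -1997672807/446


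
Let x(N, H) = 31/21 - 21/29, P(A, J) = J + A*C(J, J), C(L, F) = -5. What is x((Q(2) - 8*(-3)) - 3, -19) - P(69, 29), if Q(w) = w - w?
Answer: 192902/609 ≈ 316.75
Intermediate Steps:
Q(w) = 0
P(A, J) = J - 5*A (P(A, J) = J + A*(-5) = J - 5*A)
x(N, H) = 458/609 (x(N, H) = 31*(1/21) - 21*1/29 = 31/21 - 21/29 = 458/609)
x((Q(2) - 8*(-3)) - 3, -19) - P(69, 29) = 458/609 - (29 - 5*69) = 458/609 - (29 - 345) = 458/609 - 1*(-316) = 458/609 + 316 = 192902/609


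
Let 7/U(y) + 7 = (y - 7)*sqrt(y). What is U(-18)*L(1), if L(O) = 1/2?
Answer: -49/22598 + 525*I*sqrt(2)/22598 ≈ -0.0021683 + 0.032855*I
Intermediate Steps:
U(y) = 7/(-7 + sqrt(y)*(-7 + y)) (U(y) = 7/(-7 + (y - 7)*sqrt(y)) = 7/(-7 + (-7 + y)*sqrt(y)) = 7/(-7 + sqrt(y)*(-7 + y)))
L(O) = 1/2 (L(O) = 1*(1/2) = 1/2)
U(-18)*L(1) = (7/(-7 + (-18)**(3/2) - 21*I*sqrt(2)))*(1/2) = (7/(-7 - 54*I*sqrt(2) - 21*I*sqrt(2)))*(1/2) = (7/(-7 - 75*I*sqrt(2)))*(1/2) = 7/(2*(-7 - 75*I*sqrt(2)))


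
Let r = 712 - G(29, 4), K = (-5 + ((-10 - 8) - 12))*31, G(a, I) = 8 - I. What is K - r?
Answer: -1793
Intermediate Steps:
K = -1085 (K = (-5 + (-18 - 12))*31 = (-5 - 30)*31 = -35*31 = -1085)
r = 708 (r = 712 - (8 - 1*4) = 712 - (8 - 4) = 712 - 1*4 = 712 - 4 = 708)
K - r = -1085 - 1*708 = -1085 - 708 = -1793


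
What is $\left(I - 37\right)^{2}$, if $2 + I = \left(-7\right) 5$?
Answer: $5476$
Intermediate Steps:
$I = -37$ ($I = -2 - 35 = -37$)
$\left(I - 37\right)^{2} = \left(-37 - 37\right)^{2} = \left(-74\right)^{2} = 5476$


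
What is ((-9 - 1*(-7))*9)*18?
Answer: -324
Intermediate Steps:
((-9 - 1*(-7))*9)*18 = ((-9 + 7)*9)*18 = -2*9*18 = -18*18 = -324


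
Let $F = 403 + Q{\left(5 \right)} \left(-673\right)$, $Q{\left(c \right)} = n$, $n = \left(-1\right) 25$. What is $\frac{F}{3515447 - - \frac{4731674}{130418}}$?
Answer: $\frac{280855163}{57310287315} \approx 0.0049006$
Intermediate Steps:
$n = -25$
$Q{\left(c \right)} = -25$
$F = 17228$ ($F = 403 - -16825 = 403 + 16825 = 17228$)
$\frac{F}{3515447 - - \frac{4731674}{130418}} = \frac{17228}{3515447 - - \frac{4731674}{130418}} = \frac{17228}{3515447 - \left(-4731674\right) \frac{1}{130418}} = \frac{17228}{3515447 - - \frac{2365837}{65209}} = \frac{17228}{3515447 + \frac{2365837}{65209}} = \frac{17228}{\frac{229241149260}{65209}} = 17228 \cdot \frac{65209}{229241149260} = \frac{280855163}{57310287315}$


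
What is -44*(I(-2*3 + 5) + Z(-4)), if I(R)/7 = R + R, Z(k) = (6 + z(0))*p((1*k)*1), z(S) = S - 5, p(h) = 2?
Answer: 528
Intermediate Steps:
z(S) = -5 + S
Z(k) = 2 (Z(k) = (6 + (-5 + 0))*2 = (6 - 5)*2 = 1*2 = 2)
I(R) = 14*R (I(R) = 7*(R + R) = 7*(2*R) = 14*R)
-44*(I(-2*3 + 5) + Z(-4)) = -44*(14*(-2*3 + 5) + 2) = -44*(14*(-6 + 5) + 2) = -44*(14*(-1) + 2) = -44*(-14 + 2) = -44*(-12) = 528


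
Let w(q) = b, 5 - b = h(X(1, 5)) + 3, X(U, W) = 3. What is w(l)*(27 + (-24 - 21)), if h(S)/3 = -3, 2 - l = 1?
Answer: -198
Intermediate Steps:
l = 1 (l = 2 - 1*1 = 2 - 1 = 1)
h(S) = -9 (h(S) = 3*(-3) = -9)
b = 11 (b = 5 - (-9 + 3) = 5 - 1*(-6) = 5 + 6 = 11)
w(q) = 11
w(l)*(27 + (-24 - 21)) = 11*(27 + (-24 - 21)) = 11*(27 - 45) = 11*(-18) = -198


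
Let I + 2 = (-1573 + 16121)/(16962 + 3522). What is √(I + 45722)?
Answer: √133223245733/1707 ≈ 213.82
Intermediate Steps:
I = -6605/5121 (I = -2 + (-1573 + 16121)/(16962 + 3522) = -2 + 14548/20484 = -2 + 14548*(1/20484) = -2 + 3637/5121 = -6605/5121 ≈ -1.2898)
√(I + 45722) = √(-6605/5121 + 45722) = √(234135757/5121) = √133223245733/1707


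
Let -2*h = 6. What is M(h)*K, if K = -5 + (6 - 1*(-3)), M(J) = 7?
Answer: 28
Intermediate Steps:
h = -3 (h = -1/2*6 = -3)
K = 4 (K = -5 + (6 + 3) = -5 + 9 = 4)
M(h)*K = 7*4 = 28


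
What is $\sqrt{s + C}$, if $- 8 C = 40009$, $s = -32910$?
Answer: $\frac{i \sqrt{606578}}{4} \approx 194.71 i$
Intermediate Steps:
$C = - \frac{40009}{8}$ ($C = \left(- \frac{1}{8}\right) 40009 = - \frac{40009}{8} \approx -5001.1$)
$\sqrt{s + C} = \sqrt{-32910 - \frac{40009}{8}} = \sqrt{- \frac{303289}{8}} = \frac{i \sqrt{606578}}{4}$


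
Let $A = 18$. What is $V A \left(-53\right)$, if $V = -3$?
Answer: $2862$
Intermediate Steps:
$V A \left(-53\right) = \left(-3\right) 18 \left(-53\right) = \left(-54\right) \left(-53\right) = 2862$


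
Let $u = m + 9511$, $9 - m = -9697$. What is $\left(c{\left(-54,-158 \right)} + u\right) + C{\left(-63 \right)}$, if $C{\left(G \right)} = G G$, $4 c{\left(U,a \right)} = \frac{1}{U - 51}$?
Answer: $\frac{9738119}{420} \approx 23186.0$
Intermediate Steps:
$m = 9706$ ($m = 9 - -9697 = 9 + 9697 = 9706$)
$c{\left(U,a \right)} = \frac{1}{4 \left(-51 + U\right)}$ ($c{\left(U,a \right)} = \frac{1}{4 \left(U - 51\right)} = \frac{1}{4 \left(-51 + U\right)}$)
$C{\left(G \right)} = G^{2}$
$u = 19217$ ($u = 9706 + 9511 = 19217$)
$\left(c{\left(-54,-158 \right)} + u\right) + C{\left(-63 \right)} = \left(\frac{1}{4 \left(-51 - 54\right)} + 19217\right) + \left(-63\right)^{2} = \left(\frac{1}{4 \left(-105\right)} + 19217\right) + 3969 = \left(\frac{1}{4} \left(- \frac{1}{105}\right) + 19217\right) + 3969 = \left(- \frac{1}{420} + 19217\right) + 3969 = \frac{8071139}{420} + 3969 = \frac{9738119}{420}$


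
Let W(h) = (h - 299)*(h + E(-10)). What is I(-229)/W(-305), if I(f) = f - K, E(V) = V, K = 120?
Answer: -349/190260 ≈ -0.0018343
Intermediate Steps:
I(f) = -120 + f (I(f) = f - 1*120 = f - 120 = -120 + f)
W(h) = (-299 + h)*(-10 + h) (W(h) = (h - 299)*(h - 10) = (-299 + h)*(-10 + h))
I(-229)/W(-305) = (-120 - 229)/(2990 + (-305)² - 309*(-305)) = -349/(2990 + 93025 + 94245) = -349/190260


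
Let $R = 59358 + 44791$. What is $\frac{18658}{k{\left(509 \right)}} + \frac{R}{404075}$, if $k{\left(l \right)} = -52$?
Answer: $- \frac{3766907801}{10505950} \approx -358.55$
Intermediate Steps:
$R = 104149$
$\frac{18658}{k{\left(509 \right)}} + \frac{R}{404075} = \frac{18658}{-52} + \frac{104149}{404075} = 18658 \left(- \frac{1}{52}\right) + 104149 \cdot \frac{1}{404075} = - \frac{9329}{26} + \frac{104149}{404075} = - \frac{3766907801}{10505950}$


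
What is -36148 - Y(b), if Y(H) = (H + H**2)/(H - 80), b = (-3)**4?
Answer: -42790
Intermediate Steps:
b = 81
Y(H) = (H + H**2)/(-80 + H)
-36148 - Y(b) = -36148 - 81*(1 + 81)/(-80 + 81) = -36148 - 81*82/1 = -36148 - 81*82 = -36148 - 1*6642 = -36148 - 6642 = -42790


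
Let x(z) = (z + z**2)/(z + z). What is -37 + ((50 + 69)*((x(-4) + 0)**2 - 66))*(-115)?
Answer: 3489527/4 ≈ 8.7238e+5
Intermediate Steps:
x(z) = (z + z**2)/(2*z) (x(z) = (z + z**2)/((2*z)) = (z + z**2)*(1/(2*z)) = (z + z**2)/(2*z))
-37 + ((50 + 69)*((x(-4) + 0)**2 - 66))*(-115) = -37 + ((50 + 69)*(((1/2 + (1/2)*(-4)) + 0)**2 - 66))*(-115) = -37 + (119*(((1/2 - 2) + 0)**2 - 66))*(-115) = -37 + (119*((-3/2 + 0)**2 - 66))*(-115) = -37 + (119*((-3/2)**2 - 66))*(-115) = -37 + (119*(9/4 - 66))*(-115) = -37 + (119*(-255/4))*(-115) = -37 - 30345/4*(-115) = -37 + 3489675/4 = 3489527/4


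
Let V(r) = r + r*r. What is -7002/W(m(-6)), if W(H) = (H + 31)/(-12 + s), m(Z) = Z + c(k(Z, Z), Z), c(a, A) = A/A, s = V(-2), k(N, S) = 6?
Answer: 35010/13 ≈ 2693.1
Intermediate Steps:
V(r) = r + r²
s = 2 (s = -2*(1 - 2) = -2*(-1) = 2)
c(a, A) = 1
m(Z) = 1 + Z (m(Z) = Z + 1 = 1 + Z)
W(H) = -31/10 - H/10 (W(H) = (H + 31)/(-12 + 2) = (31 + H)/(-10) = (31 + H)*(-⅒) = -31/10 - H/10)
-7002/W(m(-6)) = -7002/(-31/10 - (1 - 6)/10) = -7002/(-31/10 - ⅒*(-5)) = -7002/(-31/10 + ½) = -7002/(-13/5) = -7002*(-5/13) = 35010/13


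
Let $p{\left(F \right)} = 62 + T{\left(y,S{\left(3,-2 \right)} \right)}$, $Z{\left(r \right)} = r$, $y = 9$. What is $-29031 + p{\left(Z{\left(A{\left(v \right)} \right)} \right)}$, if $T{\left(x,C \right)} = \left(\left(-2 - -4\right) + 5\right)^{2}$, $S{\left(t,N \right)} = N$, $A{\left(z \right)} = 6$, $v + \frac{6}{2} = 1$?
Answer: $-28920$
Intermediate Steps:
$v = -2$ ($v = -3 + 1 = -2$)
$T{\left(x,C \right)} = 49$ ($T{\left(x,C \right)} = \left(\left(-2 + 4\right) + 5\right)^{2} = \left(2 + 5\right)^{2} = 7^{2} = 49$)
$p{\left(F \right)} = 111$ ($p{\left(F \right)} = 62 + 49 = 111$)
$-29031 + p{\left(Z{\left(A{\left(v \right)} \right)} \right)} = -29031 + 111 = -28920$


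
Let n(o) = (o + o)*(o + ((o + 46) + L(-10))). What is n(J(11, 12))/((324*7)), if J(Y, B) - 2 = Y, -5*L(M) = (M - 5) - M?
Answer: 949/1134 ≈ 0.83686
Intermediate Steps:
L(M) = 1 (L(M) = -((M - 5) - M)/5 = -((-5 + M) - M)/5 = -1/5*(-5) = 1)
J(Y, B) = 2 + Y
n(o) = 2*o*(47 + 2*o) (n(o) = (o + o)*(o + ((o + 46) + 1)) = (2*o)*(o + ((46 + o) + 1)) = (2*o)*(o + (47 + o)) = (2*o)*(47 + 2*o) = 2*o*(47 + 2*o))
n(J(11, 12))/((324*7)) = (2*(2 + 11)*(47 + 2*(2 + 11)))/((324*7)) = (2*13*(47 + 2*13))/2268 = (2*13*(47 + 26))*(1/2268) = (2*13*73)*(1/2268) = 1898*(1/2268) = 949/1134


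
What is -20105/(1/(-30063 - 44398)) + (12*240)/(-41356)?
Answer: 15477880068575/10339 ≈ 1.4970e+9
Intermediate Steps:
-20105/(1/(-30063 - 44398)) + (12*240)/(-41356) = -20105/(1/(-74461)) + 2880*(-1/41356) = -20105/(-1/74461) - 720/10339 = -20105*(-74461) - 720/10339 = 1497038405 - 720/10339 = 15477880068575/10339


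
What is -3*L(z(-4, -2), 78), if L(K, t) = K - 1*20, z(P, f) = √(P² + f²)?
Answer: 60 - 6*√5 ≈ 46.584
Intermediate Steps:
L(K, t) = -20 + K (L(K, t) = K - 20 = -20 + K)
-3*L(z(-4, -2), 78) = -3*(-20 + √((-4)² + (-2)²)) = -3*(-20 + √(16 + 4)) = -3*(-20 + √20) = -3*(-20 + 2*√5) = 60 - 6*√5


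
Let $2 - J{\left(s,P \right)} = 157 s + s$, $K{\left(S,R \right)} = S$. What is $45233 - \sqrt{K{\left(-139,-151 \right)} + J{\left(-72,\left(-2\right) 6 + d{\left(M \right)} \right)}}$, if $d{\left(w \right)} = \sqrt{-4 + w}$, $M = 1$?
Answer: $45233 - \sqrt{11239} \approx 45127.0$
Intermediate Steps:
$J{\left(s,P \right)} = 2 - 158 s$ ($J{\left(s,P \right)} = 2 - \left(157 s + s\right) = 2 - 158 s$)
$45233 - \sqrt{K{\left(-139,-151 \right)} + J{\left(-72,\left(-2\right) 6 + d{\left(M \right)} \right)}} = 45233 - \sqrt{-139 + \left(2 - -11376\right)} = 45233 - \sqrt{-139 + \left(2 + 11376\right)} = 45233 - \sqrt{-139 + 11378} = 45233 - \sqrt{11239}$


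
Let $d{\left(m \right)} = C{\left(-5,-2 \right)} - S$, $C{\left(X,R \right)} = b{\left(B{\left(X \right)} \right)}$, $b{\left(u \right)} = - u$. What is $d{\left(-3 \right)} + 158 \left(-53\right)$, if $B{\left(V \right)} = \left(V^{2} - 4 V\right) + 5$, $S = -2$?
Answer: $-8422$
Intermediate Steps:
$B{\left(V \right)} = 5 + V^{2} - 4 V$
$C{\left(X,R \right)} = -5 - X^{2} + 4 X$ ($C{\left(X,R \right)} = - (5 + X^{2} - 4 X) = -5 - X^{2} + 4 X$)
$d{\left(m \right)} = -48$ ($d{\left(m \right)} = \left(-5 - \left(-5\right)^{2} + 4 \left(-5\right)\right) - -2 = \left(-5 - 25 - 20\right) + 2 = -50 + 2 = -48$)
$d{\left(-3 \right)} + 158 \left(-53\right) = -48 + 158 \left(-53\right) = -48 - 8374 = -8422$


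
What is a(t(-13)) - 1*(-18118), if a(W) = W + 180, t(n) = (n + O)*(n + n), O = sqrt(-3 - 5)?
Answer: 18636 - 52*I*sqrt(2) ≈ 18636.0 - 73.539*I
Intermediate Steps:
O = 2*I*sqrt(2) (O = sqrt(-8) = 2*I*sqrt(2) ≈ 2.8284*I)
t(n) = 2*n*(n + 2*I*sqrt(2)) (t(n) = (n + 2*I*sqrt(2))*(n + n) = (n + 2*I*sqrt(2))*(2*n) = 2*n*(n + 2*I*sqrt(2)))
a(W) = 180 + W
a(t(-13)) - 1*(-18118) = (180 + 2*(-13)*(-13 + 2*I*sqrt(2))) - 1*(-18118) = (180 + (338 - 52*I*sqrt(2))) + 18118 = (518 - 52*I*sqrt(2)) + 18118 = 18636 - 52*I*sqrt(2)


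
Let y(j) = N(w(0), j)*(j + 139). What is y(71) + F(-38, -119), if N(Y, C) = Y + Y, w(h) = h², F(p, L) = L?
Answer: -119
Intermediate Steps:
N(Y, C) = 2*Y
y(j) = 0 (y(j) = (2*0²)*(j + 139) = (2*0)*(139 + j) = 0*(139 + j) = 0)
y(71) + F(-38, -119) = 0 - 119 = -119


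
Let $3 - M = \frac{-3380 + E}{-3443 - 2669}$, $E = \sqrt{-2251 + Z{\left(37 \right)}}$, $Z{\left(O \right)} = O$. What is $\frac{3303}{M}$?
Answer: $\frac{150965385408}{111842075} - \frac{30281904 i \sqrt{246}}{111842075} \approx 1349.8 - 4.2466 i$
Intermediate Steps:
$E = 3 i \sqrt{246}$ ($E = \sqrt{-2251 + 37} = \sqrt{-2214} = 3 i \sqrt{246} \approx 47.053 i$)
$M = \frac{3739}{1528} + \frac{3 i \sqrt{246}}{6112}$ ($M = 3 - \frac{-3380 + 3 i \sqrt{246}}{-3443 - 2669} = 3 - \frac{-3380 + 3 i \sqrt{246}}{-6112} = 3 - \left(-3380 + 3 i \sqrt{246}\right) \left(- \frac{1}{6112}\right) = 3 - \left(\frac{845}{1528} - \frac{3 i \sqrt{246}}{6112}\right) = \frac{3739}{1528} + \frac{3 i \sqrt{246}}{6112} \approx 2.447 + 0.0076985 i$)
$\frac{3303}{M} = \frac{3303}{\frac{3739}{1528} + \frac{3 i \sqrt{246}}{6112}}$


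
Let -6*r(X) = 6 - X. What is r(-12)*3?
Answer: -9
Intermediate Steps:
r(X) = -1 + X/6 (r(X) = -(6 - X)/6 = -1 + X/6)
r(-12)*3 = (-1 + (1/6)*(-12))*3 = (-1 - 2)*3 = -3*3 = -9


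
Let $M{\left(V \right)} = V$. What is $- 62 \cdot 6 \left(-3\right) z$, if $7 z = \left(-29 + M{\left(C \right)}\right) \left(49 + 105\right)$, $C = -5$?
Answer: $-834768$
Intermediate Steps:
$z = -748$ ($z = \frac{\left(-29 - 5\right) \left(49 + 105\right)}{7} = \frac{\left(-34\right) 154}{7} = \frac{1}{7} \left(-5236\right) = -748$)
$- 62 \cdot 6 \left(-3\right) z = - 62 \cdot 6 \left(-3\right) \left(-748\right) = \left(-62\right) \left(-18\right) \left(-748\right) = 1116 \left(-748\right) = -834768$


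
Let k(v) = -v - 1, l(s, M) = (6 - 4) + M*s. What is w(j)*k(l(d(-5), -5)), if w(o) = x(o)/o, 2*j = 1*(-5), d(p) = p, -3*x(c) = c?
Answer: 28/3 ≈ 9.3333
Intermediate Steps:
x(c) = -c/3
l(s, M) = 2 + M*s
k(v) = -1 - v
j = -5/2 (j = (1*(-5))/2 = (½)*(-5) = -5/2 ≈ -2.5000)
w(o) = -⅓ (w(o) = (-o/3)/o = -⅓)
w(j)*k(l(d(-5), -5)) = -(-1 - (2 - 5*(-5)))/3 = -(-1 - (2 + 25))/3 = -(-1 - 1*27)/3 = -(-1 - 27)/3 = -⅓*(-28) = 28/3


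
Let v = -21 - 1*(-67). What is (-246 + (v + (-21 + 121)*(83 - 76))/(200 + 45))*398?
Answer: -23690552/245 ≈ -96696.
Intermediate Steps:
v = 46 (v = -21 + 67 = 46)
(-246 + (v + (-21 + 121)*(83 - 76))/(200 + 45))*398 = (-246 + (46 + (-21 + 121)*(83 - 76))/(200 + 45))*398 = (-246 + (46 + 100*7)/245)*398 = (-246 + (46 + 700)*(1/245))*398 = (-246 + 746*(1/245))*398 = (-246 + 746/245)*398 = -59524/245*398 = -23690552/245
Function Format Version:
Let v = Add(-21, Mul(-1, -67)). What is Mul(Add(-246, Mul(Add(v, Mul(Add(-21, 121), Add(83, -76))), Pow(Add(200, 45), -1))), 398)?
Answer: Rational(-23690552, 245) ≈ -96696.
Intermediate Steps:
v = 46 (v = Add(-21, 67) = 46)
Mul(Add(-246, Mul(Add(v, Mul(Add(-21, 121), Add(83, -76))), Pow(Add(200, 45), -1))), 398) = Mul(Add(-246, Mul(Add(46, Mul(Add(-21, 121), Add(83, -76))), Pow(Add(200, 45), -1))), 398) = Mul(Add(-246, Mul(Add(46, Mul(100, 7)), Pow(245, -1))), 398) = Mul(Add(-246, Mul(Add(46, 700), Rational(1, 245))), 398) = Mul(Add(-246, Mul(746, Rational(1, 245))), 398) = Mul(Add(-246, Rational(746, 245)), 398) = Mul(Rational(-59524, 245), 398) = Rational(-23690552, 245)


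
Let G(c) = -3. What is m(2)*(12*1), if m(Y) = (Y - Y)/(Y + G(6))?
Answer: 0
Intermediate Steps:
m(Y) = 0 (m(Y) = (Y - Y)/(Y - 3) = 0/(-3 + Y) = 0)
m(2)*(12*1) = 0*(12*1) = 0*12 = 0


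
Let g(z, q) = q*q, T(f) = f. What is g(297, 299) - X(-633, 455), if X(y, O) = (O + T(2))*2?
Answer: 88487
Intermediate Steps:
g(z, q) = q**2
X(y, O) = 4 + 2*O (X(y, O) = (O + 2)*2 = (2 + O)*2 = 4 + 2*O)
g(297, 299) - X(-633, 455) = 299**2 - (4 + 2*455) = 89401 - (4 + 910) = 89401 - 1*914 = 89401 - 914 = 88487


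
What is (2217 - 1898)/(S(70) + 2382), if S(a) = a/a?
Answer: 319/2383 ≈ 0.13386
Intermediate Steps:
S(a) = 1
(2217 - 1898)/(S(70) + 2382) = (2217 - 1898)/(1 + 2382) = 319/2383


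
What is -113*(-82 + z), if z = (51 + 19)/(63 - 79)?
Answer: 78083/8 ≈ 9760.4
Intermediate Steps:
z = -35/8 (z = 70/(-16) = 70*(-1/16) = -35/8 ≈ -4.3750)
-113*(-82 + z) = -113*(-82 - 35/8) = -113*(-691/8) = 78083/8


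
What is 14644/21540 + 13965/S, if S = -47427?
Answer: 32809574/85131465 ≈ 0.38540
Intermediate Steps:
14644/21540 + 13965/S = 14644/21540 + 13965/(-47427) = 14644*(1/21540) + 13965*(-1/47427) = 3661/5385 - 4655/15809 = 32809574/85131465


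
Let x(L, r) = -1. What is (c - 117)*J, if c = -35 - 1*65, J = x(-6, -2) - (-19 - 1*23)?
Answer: -8897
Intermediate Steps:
J = 41 (J = -1 - (-19 - 1*23) = -1 - (-19 - 23) = -1 - 1*(-42) = -1 + 42 = 41)
c = -100 (c = -35 - 65 = -100)
(c - 117)*J = (-100 - 117)*41 = -217*41 = -8897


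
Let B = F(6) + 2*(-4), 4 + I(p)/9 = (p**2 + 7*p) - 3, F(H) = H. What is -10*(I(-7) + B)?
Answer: 650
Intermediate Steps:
I(p) = -63 + 9*p**2 + 63*p (I(p) = -36 + 9*((p**2 + 7*p) - 3) = -36 + 9*(-3 + p**2 + 7*p) = -36 + (-27 + 9*p**2 + 63*p) = -63 + 9*p**2 + 63*p)
B = -2 (B = 6 + 2*(-4) = 6 - 8 = -2)
-10*(I(-7) + B) = -10*((-63 + 9*(-7)**2 + 63*(-7)) - 2) = -10*((-63 + 9*49 - 441) - 2) = -10*((-63 + 441 - 441) - 2) = -10*(-63 - 2) = -10*(-65) = 650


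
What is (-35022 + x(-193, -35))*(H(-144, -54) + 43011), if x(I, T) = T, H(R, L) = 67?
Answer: -1510185446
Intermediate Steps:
(-35022 + x(-193, -35))*(H(-144, -54) + 43011) = (-35022 - 35)*(67 + 43011) = -35057*43078 = -1510185446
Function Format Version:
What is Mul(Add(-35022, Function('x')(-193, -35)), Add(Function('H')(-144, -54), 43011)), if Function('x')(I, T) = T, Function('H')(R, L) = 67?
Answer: -1510185446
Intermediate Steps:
Mul(Add(-35022, Function('x')(-193, -35)), Add(Function('H')(-144, -54), 43011)) = Mul(Add(-35022, -35), Add(67, 43011)) = Mul(-35057, 43078) = -1510185446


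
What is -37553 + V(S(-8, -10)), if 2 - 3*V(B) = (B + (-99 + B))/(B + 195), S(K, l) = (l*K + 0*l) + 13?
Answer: -10815101/288 ≈ -37552.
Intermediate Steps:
S(K, l) = 13 + K*l (S(K, l) = (K*l + 0) + 13 = K*l + 13 = 13 + K*l)
V(B) = ⅔ - (-99 + 2*B)/(3*(195 + B)) (V(B) = ⅔ - (B + (-99 + B))/(3*(B + 195)) = ⅔ - (-99 + 2*B)/(3*(195 + B)))
-37553 + V(S(-8, -10)) = -37553 + 163/(195 + (13 - 8*(-10))) = -37553 + 163/(195 + (13 + 80)) = -37553 + 163/(195 + 93) = -37553 + 163/288 = -10815101/288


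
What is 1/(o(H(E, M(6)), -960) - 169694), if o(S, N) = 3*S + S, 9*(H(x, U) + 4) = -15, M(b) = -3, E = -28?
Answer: -3/509150 ≈ -5.8922e-6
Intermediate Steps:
H(x, U) = -17/3 (H(x, U) = -4 + (1/9)*(-15) = -4 - 5/3 = -17/3)
o(S, N) = 4*S
1/(o(H(E, M(6)), -960) - 169694) = 1/(4*(-17/3) - 169694) = 1/(-68/3 - 169694) = 1/(-509150/3) = -3/509150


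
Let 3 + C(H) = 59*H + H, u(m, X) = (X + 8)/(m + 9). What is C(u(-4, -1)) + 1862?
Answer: 1943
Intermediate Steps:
u(m, X) = (8 + X)/(9 + m)
C(H) = -3 + 60*H (C(H) = -3 + (59*H + H) = -3 + 60*H)
C(u(-4, -1)) + 1862 = (-3 + 60*((8 - 1)/(9 - 4))) + 1862 = (-3 + 60*(7/5)) + 1862 = (-3 + 84) + 1862 = 81 + 1862 = 1943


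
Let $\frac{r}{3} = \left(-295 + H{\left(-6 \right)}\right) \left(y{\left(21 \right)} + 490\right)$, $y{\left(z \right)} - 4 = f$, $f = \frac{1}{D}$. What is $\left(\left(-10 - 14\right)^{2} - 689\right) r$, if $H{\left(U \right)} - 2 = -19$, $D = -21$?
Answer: $\frac{365710488}{7} \approx 5.2244 \cdot 10^{7}$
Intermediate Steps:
$H{\left(U \right)} = -17$ ($H{\left(U \right)} = 2 - 19 = -17$)
$f = - \frac{1}{21}$ ($f = \frac{1}{-21} = - \frac{1}{21} \approx -0.047619$)
$y{\left(z \right)} = \frac{83}{21}$ ($y{\left(z \right)} = 4 - \frac{1}{21} = \frac{83}{21}$)
$r = - \frac{3236376}{7}$ ($r = 3 \left(-295 - 17\right) \left(\frac{83}{21} + 490\right) = 3 \left(\left(-312\right) \frac{10373}{21}\right) = 3 \left(- \frac{1078792}{7}\right) = - \frac{3236376}{7} \approx -4.6234 \cdot 10^{5}$)
$\left(\left(-10 - 14\right)^{2} - 689\right) r = \left(\left(-10 - 14\right)^{2} - 689\right) \left(- \frac{3236376}{7}\right) = \left(\left(-24\right)^{2} - 689\right) \left(- \frac{3236376}{7}\right) = \left(576 - 689\right) \left(- \frac{3236376}{7}\right) = \left(-113\right) \left(- \frac{3236376}{7}\right) = \frac{365710488}{7}$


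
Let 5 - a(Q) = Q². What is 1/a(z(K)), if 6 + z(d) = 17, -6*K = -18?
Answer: -1/116 ≈ -0.0086207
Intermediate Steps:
K = 3 (K = -⅙*(-18) = 3)
z(d) = 11 (z(d) = -6 + 17 = 11)
a(Q) = 5 - Q²
1/a(z(K)) = 1/(5 - 1*11²) = 1/(5 - 1*121) = 1/(5 - 121) = 1/(-116) = -1/116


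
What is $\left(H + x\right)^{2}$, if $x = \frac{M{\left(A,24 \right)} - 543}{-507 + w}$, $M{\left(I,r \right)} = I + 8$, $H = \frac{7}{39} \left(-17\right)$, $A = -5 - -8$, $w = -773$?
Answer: $\frac{1081949449}{155750400} \approx 6.9467$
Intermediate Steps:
$A = 3$ ($A = -5 + 8 = 3$)
$H = - \frac{119}{39}$ ($H = 7 \cdot \frac{1}{39} \left(-17\right) = \frac{7}{39} \left(-17\right) = - \frac{119}{39} \approx -3.0513$)
$M{\left(I,r \right)} = 8 + I$
$x = \frac{133}{320}$ ($x = \frac{\left(8 + 3\right) - 543}{-507 - 773} = \frac{11 - 543}{-1280} = \left(-532\right) \left(- \frac{1}{1280}\right) = \frac{133}{320} \approx 0.41563$)
$\left(H + x\right)^{2} = \left(- \frac{119}{39} + \frac{133}{320}\right)^{2} = \left(- \frac{32893}{12480}\right)^{2} = \frac{1081949449}{155750400}$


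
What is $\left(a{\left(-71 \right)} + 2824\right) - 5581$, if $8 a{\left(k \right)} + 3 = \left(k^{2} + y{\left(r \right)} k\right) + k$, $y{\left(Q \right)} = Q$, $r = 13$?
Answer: $- \frac{4503}{2} \approx -2251.5$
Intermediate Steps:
$a{\left(k \right)} = - \frac{3}{8} + \frac{k^{2}}{8} + \frac{7 k}{4}$ ($a{\left(k \right)} = - \frac{3}{8} + \frac{\left(k^{2} + 13 k\right) + k}{8} = - \frac{3}{8} + \frac{k^{2} + 14 k}{8} = - \frac{3}{8} + \left(\frac{k^{2}}{8} + \frac{7 k}{4}\right) = - \frac{3}{8} + \frac{k^{2}}{8} + \frac{7 k}{4}$)
$\left(a{\left(-71 \right)} + 2824\right) - 5581 = \left(\left(- \frac{3}{8} + \frac{\left(-71\right)^{2}}{8} + \frac{7}{4} \left(-71\right)\right) + 2824\right) - 5581 = \left(\left(- \frac{3}{8} + \frac{1}{8} \cdot 5041 - \frac{497}{4}\right) + 2824\right) - 5581 = \left(\left(- \frac{3}{8} + \frac{5041}{8} - \frac{497}{4}\right) + 2824\right) - 5581 = \left(\frac{1011}{2} + 2824\right) - 5581 = \frac{6659}{2} - 5581 = - \frac{4503}{2}$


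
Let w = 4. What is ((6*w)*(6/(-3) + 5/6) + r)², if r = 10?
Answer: 324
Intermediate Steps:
((6*w)*(6/(-3) + 5/6) + r)² = ((6*4)*(6/(-3) + 5/6) + 10)² = (24*(6*(-⅓) + 5*(⅙)) + 10)² = (24*(-2 + ⅚) + 10)² = (24*(-7/6) + 10)² = (-28 + 10)² = (-18)² = 324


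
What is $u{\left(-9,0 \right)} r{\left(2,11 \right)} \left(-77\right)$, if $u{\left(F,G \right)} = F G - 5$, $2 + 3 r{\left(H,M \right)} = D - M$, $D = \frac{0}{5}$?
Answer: $- \frac{5005}{3} \approx -1668.3$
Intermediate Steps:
$D = 0$ ($D = 0 \cdot \frac{1}{5} = 0$)
$r{\left(H,M \right)} = - \frac{2}{3} - \frac{M}{3}$ ($r{\left(H,M \right)} = - \frac{2}{3} + \frac{0 - M}{3} = - \frac{2}{3} + \frac{\left(-1\right) M}{3} = - \frac{2}{3} - \frac{M}{3}$)
$u{\left(F,G \right)} = -5 + F G$
$u{\left(-9,0 \right)} r{\left(2,11 \right)} \left(-77\right) = \left(-5 - 0\right) \left(- \frac{2}{3} - \frac{11}{3}\right) \left(-77\right) = \left(-5 + 0\right) \left(- \frac{2}{3} - \frac{11}{3}\right) \left(-77\right) = \left(-5\right) \left(- \frac{13}{3}\right) \left(-77\right) = \frac{65}{3} \left(-77\right) = - \frac{5005}{3}$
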